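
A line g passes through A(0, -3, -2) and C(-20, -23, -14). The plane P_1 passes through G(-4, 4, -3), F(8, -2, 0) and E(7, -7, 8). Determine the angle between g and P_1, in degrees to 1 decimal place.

64.8

A direction vector for g is C − A = (-20, -20, -12).
GF = (12, -6, 3), GE = (11, -11, 11); a normal to P_1 is GF × GE = (-33, -99, -66).
Using G: P_1 has equation -33x - 99y - 66z = -66.
sin θ = |n·v| / (|n||v|) = |3432| / (√15246 · √944) = 0.90466.
θ ≈ 64.8°.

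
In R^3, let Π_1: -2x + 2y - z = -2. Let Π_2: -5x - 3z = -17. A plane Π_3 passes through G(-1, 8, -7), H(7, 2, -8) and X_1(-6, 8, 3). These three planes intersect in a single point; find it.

(1, 2, 4)

GH = (8, -6, -1), GX_1 = (-5, 0, 10); a normal to Π_3 is GH × GX_1 = (-60, -75, -30).
Using G: Π_3 has equation -60x - 75y - 30z = -330.
Solving the 3×3 linear system -2x + 2y - z = -2, -5x - 3z = -17, -60x - 75y - 30z = -330 (e.g. by elimination or Cramer's rule, determinant = 135) gives (1, 2, 4).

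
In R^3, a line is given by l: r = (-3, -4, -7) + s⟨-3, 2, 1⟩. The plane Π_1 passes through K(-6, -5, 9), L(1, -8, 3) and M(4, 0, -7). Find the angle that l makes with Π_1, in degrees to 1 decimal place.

KL = (7, -3, -6), KM = (10, 5, -16); a normal to Π_1 is KL × KM = (78, 52, 65).
Using K: Π_1 has equation 78x + 52y + 65z = -143.
sin θ = |n·v| / (|n||v|) = |-65| / (√13013 · √14) = 0.15229.
θ ≈ 8.8°.

8.8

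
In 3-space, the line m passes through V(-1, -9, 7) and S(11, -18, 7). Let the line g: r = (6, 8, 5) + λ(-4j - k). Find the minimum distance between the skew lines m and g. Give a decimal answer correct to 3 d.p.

A direction vector for m is S − V = (12, -9, 0).
Common perpendicular direction n = (12, -9, 0) × (0, -4, -1) = (9, 12, -48).
With w = (6, 8, 5) − (-1, -9, 7) = (7, 17, -2), w · n = 363.
Distance = |w · n| / |n| = |363| / √2529 ≈ 7.218.

7.218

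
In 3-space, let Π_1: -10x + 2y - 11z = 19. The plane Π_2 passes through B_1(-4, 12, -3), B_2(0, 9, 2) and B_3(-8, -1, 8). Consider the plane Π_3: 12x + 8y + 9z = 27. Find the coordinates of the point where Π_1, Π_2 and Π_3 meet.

(-4, 6, 3)

B_1B_2 = (4, -3, 5), B_1B_3 = (-4, -13, 11); a normal to Π_2 is B_1B_2 × B_1B_3 = (32, -64, -64).
Using B_1: Π_2 has equation 32x - 64y - 64z = -704.
Solving the 3×3 linear system -10x + 2y - 11z = 19, 32x - 64y - 64z = -704, 12x + 8y + 9z = 27 (e.g. by elimination or Cramer's rule, determinant = -12736) gives (-4, 6, 3).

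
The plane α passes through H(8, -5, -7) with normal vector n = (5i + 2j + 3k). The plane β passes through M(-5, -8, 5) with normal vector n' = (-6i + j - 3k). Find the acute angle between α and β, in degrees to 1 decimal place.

27.8

α: n·r = n·H gives 5x + 2y + 3z = 9.
β: n'·r = n'·M gives -6x + y - 3z = 7.
cos θ = |n₁·n₂| / (|n₁||n₂|) = |-37| / (√38 · √46).
θ = arccos(0.88498) ≈ 27.8°.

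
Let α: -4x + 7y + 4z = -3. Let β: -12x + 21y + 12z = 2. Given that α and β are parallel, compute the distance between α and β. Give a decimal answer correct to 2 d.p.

0.41

Rescale β by 1/3: -4x + 7y + 4z = 2/3. Then distance = |-3 − (2/3)| / √81 ≈ 0.41.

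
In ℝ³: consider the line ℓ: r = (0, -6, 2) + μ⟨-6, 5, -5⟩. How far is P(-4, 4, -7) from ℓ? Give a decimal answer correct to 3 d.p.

Taking (0, -6, 2) on ℓ with direction v = (-6, 5, -5): w = P − (0, -6, 2) = (-4, 10, -9), and w × v = (-5, 34, 40).
Distance = |w × v| / |v| = √2781 / √86 ≈ 5.687.

5.687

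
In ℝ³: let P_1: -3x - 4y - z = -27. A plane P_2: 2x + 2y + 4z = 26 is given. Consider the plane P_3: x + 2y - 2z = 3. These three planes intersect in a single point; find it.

(11, -2, 2)

Solving the 3×3 linear system -3x - 4y - z = -27, 2x + 2y + 4z = 26, x + 2y - 2z = 3 (e.g. by elimination or Cramer's rule, determinant = 2) gives (11, -2, 2).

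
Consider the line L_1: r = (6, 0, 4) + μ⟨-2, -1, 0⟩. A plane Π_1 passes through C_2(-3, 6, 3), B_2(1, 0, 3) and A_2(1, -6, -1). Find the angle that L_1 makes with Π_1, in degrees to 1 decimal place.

49.7

C_2B_2 = (4, -6, 0), C_2A_2 = (4, -12, -4); a normal to Π_1 is C_2B_2 × C_2A_2 = (24, 16, -24).
Using C_2: Π_1 has equation 24x + 16y - 24z = -48.
sin θ = |n·v| / (|n||v|) = |-64| / (√1408 · √5) = 0.76277.
θ ≈ 49.7°.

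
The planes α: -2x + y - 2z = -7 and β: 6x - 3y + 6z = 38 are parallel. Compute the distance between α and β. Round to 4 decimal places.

1.8889

Rescale β by 1/(-3): -2x + y - 2z = -38/3. Then distance = |-7 − (-38/3)| / √9 ≈ 1.8889.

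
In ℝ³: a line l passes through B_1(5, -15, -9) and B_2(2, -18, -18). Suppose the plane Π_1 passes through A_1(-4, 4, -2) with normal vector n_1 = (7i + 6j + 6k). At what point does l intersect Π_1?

(8, -12, 0)

A direction vector for l is B_2 − B_1 = (-3, -3, -9).
Π_1: n_1·r = n_1·A_1 gives 7x + 6y + 6z = -16.
Substitute r = (5, -15, -9) + t(-3, -3, -9) into the plane: -109 + (-93)t = -16, so t = -1.
Intersection: (5, -15, -9) + (-1)·(-3, -3, -9) = (8, -12, 0).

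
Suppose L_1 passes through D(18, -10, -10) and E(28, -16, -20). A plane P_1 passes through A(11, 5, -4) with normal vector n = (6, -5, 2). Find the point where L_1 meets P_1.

A direction vector for L_1 is E − D = (10, -6, -10).
P_1: n·r = n·A gives 6x - 5y + 2z = 33.
Substitute r = (18, -10, -10) + t(10, -6, -10) into the plane: 138 + 70t = 33, so t = -3/2.
Intersection: (18, -10, -10) + (-3/2)·(10, -6, -10) = (3, -1, 5).

(3, -1, 5)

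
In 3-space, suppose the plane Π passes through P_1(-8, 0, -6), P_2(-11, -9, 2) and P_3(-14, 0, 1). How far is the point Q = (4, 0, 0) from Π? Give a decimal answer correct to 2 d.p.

P_1P_2 = (-3, -9, 8), P_1P_3 = (-6, 0, 7); a normal to Π is P_1P_2 × P_1P_3 = (-63, -27, -54).
Using P_1: Π has equation -63x - 27y - 54z = 828.
n·Q − d = (-63)·(4) + (-27)·(0) + (-54)·(0) − 828 = -1080; |n| = √7614.
Distance = |-1080| / √7614 = 1080/√7614 ≈ 12.38.

12.38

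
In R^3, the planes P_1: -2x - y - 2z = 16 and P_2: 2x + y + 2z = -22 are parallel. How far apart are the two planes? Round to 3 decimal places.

Rescale P_2 by 1/(-1): -2x - y - 2z = 22. Then distance = |16 − 22| / √9 ≈ 2.000.

2.000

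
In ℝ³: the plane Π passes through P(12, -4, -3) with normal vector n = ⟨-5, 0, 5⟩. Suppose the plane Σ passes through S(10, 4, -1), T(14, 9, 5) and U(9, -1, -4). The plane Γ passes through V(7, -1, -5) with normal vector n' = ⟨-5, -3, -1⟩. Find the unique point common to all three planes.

(10, -6, -5)

Π: n·r = n·P gives -5x + 5z = -75.
ST = (4, 5, 6), SU = (-1, -5, -3); a normal to Σ is ST × SU = (15, 6, -15).
Using S: Σ has equation 15x + 6y - 15z = 189.
Γ: n'·r = n'·V gives -5x - 3y - z = -27.
Solving the 3×3 linear system -5x + 5z = -75, 15x + 6y - 15z = 189, -5x - 3y - z = -27 (e.g. by elimination or Cramer's rule, determinant = 180) gives (10, -6, -5).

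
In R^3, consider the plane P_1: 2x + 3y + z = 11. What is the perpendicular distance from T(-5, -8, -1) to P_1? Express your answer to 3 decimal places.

n·T − d = (2)·(-5) + (3)·(-8) + (1)·(-1) − 11 = -46; |n| = √14.
Distance = |-46| / √14 = 46/√14 ≈ 12.294.

12.294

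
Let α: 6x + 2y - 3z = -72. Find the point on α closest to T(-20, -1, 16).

Foot = T − λn with λ = (n·T − d)/|n|² = (-170 − (-72))/49 = -2.
Foot = (-20, -1, 16) − (-2)·(6, 2, -3) = (-8, 3, 10).

(-8, 3, 10)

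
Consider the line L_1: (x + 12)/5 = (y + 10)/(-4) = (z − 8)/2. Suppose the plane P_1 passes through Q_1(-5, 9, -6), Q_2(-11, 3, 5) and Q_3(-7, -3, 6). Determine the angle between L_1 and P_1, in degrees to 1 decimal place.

L_1 has direction (5, -4, 2) through (-12, -10, 8).
Q_1Q_2 = (-6, -6, 11), Q_1Q_3 = (-2, -12, 12); a normal to P_1 is Q_1Q_2 × Q_1Q_3 = (60, 50, 60).
Using Q_1: P_1 has equation 60x + 50y + 60z = -210.
sin θ = |n·v| / (|n||v|) = |220| / (√9700 · √45) = 0.33299.
θ ≈ 19.5°.

19.5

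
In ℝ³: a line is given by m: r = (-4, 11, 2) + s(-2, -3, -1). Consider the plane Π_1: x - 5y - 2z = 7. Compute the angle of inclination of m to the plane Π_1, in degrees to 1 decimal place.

47.0

sin θ = |n·v| / (|n||v|) = |15| / (√30 · √14) = 0.73193.
θ ≈ 47.0°.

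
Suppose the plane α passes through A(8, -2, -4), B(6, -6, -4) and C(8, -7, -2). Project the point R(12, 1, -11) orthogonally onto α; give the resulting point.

AB = (-2, -4, 0), AC = (0, -5, 2); a normal to α is AB × AC = (-8, 4, 10).
Using A: α has equation -8x + 4y + 10z = -112.
Foot = R − λn with λ = (n·R − d)/|n|² = (-202 − (-112))/180 = -1/2.
Foot = (12, 1, -11) − (-1/2)·(-8, 4, 10) = (8, 3, -6).

(8, 3, -6)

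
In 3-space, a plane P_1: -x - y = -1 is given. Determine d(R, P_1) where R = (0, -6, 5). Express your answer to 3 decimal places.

n·R − d = (-1)·(0) + (-1)·(-6) + (0)·(5) − (-1) = 7; |n| = √2.
Distance = |7| / √2 = 7/√2 ≈ 4.950.

4.950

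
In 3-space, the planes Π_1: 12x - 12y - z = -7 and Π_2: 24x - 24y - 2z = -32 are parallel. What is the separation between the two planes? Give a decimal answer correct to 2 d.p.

0.53

Rescale Π_2 by 1/2: 12x - 12y - z = -16. Then distance = |-7 − (-16)| / √289 ≈ 0.53.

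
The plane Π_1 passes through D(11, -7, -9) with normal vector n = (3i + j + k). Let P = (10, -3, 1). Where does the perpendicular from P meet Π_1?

(7, -4, 0)

Π_1: n·r = n·D gives 3x + y + z = 17.
Foot = P − λn with λ = (n·P − d)/|n|² = (28 − 17)/11 = 1.
Foot = (10, -3, 1) − 1·(3, 1, 1) = (7, -4, 0).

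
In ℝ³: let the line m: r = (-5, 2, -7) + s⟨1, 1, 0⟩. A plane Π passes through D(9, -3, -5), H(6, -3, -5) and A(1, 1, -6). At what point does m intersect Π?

DH = (-3, 0, 0), DA = (-8, 4, -1); a normal to Π is DH × DA = (0, -3, -12).
Using D: Π has equation -3y - 12z = 69.
Substitute r = (-5, 2, -7) + t(1, 1, 0) into the plane: 78 + (-3)t = 69, so t = 3.
Intersection: (-5, 2, -7) + 3·(1, 1, 0) = (-2, 5, -7).

(-2, 5, -7)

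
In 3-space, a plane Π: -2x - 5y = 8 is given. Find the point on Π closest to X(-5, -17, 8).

(1, -2, 8)

Foot = X − λn with λ = (n·X − d)/|n|² = (95 − 8)/29 = 3.
Foot = (-5, -17, 8) − 3·(-2, -5, 0) = (1, -2, 8).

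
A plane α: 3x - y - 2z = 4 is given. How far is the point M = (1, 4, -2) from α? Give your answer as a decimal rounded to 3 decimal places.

n·M − d = (3)·(1) + (-1)·(4) + (-2)·(-2) − 4 = -1; |n| = √14.
Distance = |-1| / √14 = 1/√14 ≈ 0.267.

0.267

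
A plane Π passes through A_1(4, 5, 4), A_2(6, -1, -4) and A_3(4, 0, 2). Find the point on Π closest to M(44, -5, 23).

(2, 1, 8)

A_1A_2 = (2, -6, -8), A_1A_3 = (0, -5, -2); a normal to Π is A_1A_2 × A_1A_3 = (-28, 4, -10).
Using A_1: Π has equation -28x + 4y - 10z = -132.
Foot = M − λn with λ = (n·M − d)/|n|² = (-1482 − (-132))/900 = -3/2.
Foot = (44, -5, 23) − (-3/2)·(-28, 4, -10) = (2, 1, 8).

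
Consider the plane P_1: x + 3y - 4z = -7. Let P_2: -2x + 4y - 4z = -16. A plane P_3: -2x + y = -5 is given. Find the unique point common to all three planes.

Solving the 3×3 linear system x + 3y - 4z = -7, -2x + 4y - 4z = -16, -2x + y = -5 (e.g. by elimination or Cramer's rule, determinant = 4) gives (4, 3, 5).

(4, 3, 5)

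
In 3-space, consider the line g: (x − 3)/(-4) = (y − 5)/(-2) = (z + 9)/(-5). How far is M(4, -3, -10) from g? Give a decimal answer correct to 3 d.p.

g has direction (-4, -2, -5) through (3, 5, -9).
Taking (3, 5, -9) on g with direction v = (-4, -2, -5): w = M − (3, 5, -9) = (1, -8, -1), and w × v = (38, 9, -34).
Distance = |w × v| / |v| = √2681 / √45 ≈ 7.719.

7.719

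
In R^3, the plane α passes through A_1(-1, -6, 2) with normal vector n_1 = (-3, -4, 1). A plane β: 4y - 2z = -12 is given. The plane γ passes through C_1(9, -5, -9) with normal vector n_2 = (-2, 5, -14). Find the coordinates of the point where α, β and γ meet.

α: n_1·r = n_1·A_1 gives -3x - 4y + z = 29.
γ: n_2·r = n_2·C_1 gives -2x + 5y - 14z = 83.
Solving the 3×3 linear system -3x - 4y + z = 29, 4y - 2z = -12, -2x + 5y - 14z = 83 (e.g. by elimination or Cramer's rule, determinant = 130) gives (-3, -7, -8).

(-3, -7, -8)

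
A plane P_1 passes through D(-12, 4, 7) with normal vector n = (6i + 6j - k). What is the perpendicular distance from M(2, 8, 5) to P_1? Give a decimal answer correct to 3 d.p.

P_1: n·r = n·D gives 6x + 6y - z = -55.
n·M − d = (6)·(2) + (6)·(8) + (-1)·(5) − (-55) = 110; |n| = √73.
Distance = |110| / √73 = 110/√73 ≈ 12.875.

12.875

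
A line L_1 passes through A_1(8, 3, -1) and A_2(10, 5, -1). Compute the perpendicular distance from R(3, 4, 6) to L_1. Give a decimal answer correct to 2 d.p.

A direction vector for L_1 is A_2 − A_1 = (2, 2, 0).
Taking (8, 3, -1) on L_1 with direction v = (2, 2, 0): w = R − (8, 3, -1) = (-5, 1, 7), and w × v = (-14, 14, -12).
Distance = |w × v| / |v| = √536 / √8 ≈ 8.19.

8.19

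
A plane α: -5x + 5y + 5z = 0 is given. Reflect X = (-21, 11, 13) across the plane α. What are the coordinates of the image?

λ = (n·X − d)/|n|² = (225 − 0)/75 = 3.
Reflection = X − 2λn = (-21, 11, 13) − 6·(-5, 5, 5) = (9, -19, -17).

(9, -19, -17)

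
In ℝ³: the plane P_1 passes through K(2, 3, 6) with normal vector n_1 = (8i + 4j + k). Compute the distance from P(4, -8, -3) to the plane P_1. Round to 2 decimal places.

4.11

P_1: n_1·r = n_1·K gives 8x + 4y + z = 34.
n·P − d = (8)·(4) + (4)·(-8) + (1)·(-3) − 34 = -37; |n| = √81.
Distance = |-37| / √81 = 37/√81 ≈ 4.11.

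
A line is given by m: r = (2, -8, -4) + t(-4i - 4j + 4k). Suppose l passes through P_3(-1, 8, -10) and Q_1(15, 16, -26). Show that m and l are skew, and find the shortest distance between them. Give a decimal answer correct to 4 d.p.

A direction vector for l is Q_1 − P_3 = (16, 8, -16).
Common perpendicular direction n = (-4, -4, 4) × (16, 8, -16) = (32, 0, 32).
With w = (-1, 8, -10) − (2, -8, -4) = (-3, 16, -6), w · n = -288.
Since n ≠ 0 the lines are not parallel, and w · n = -288 ≠ 0 so they do not intersect; hence they are skew.
Distance = |w · n| / |n| = |-288| / √2048 ≈ 6.3640.

6.3640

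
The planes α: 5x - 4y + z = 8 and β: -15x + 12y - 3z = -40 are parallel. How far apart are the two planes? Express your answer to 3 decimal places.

Rescale β by 1/(-3): 5x - 4y + z = 40/3. Then distance = |8 − (40/3)| / √42 ≈ 0.823.

0.823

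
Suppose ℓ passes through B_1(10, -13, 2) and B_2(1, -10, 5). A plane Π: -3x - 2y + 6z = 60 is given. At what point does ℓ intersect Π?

A direction vector for ℓ is B_2 − B_1 = (-9, 3, 3).
Substitute r = (10, -13, 2) + t(-9, 3, 3) into the plane: 8 + 39t = 60, so t = 4/3.
Intersection: (10, -13, 2) + (4/3)·(-9, 3, 3) = (-2, -9, 6).

(-2, -9, 6)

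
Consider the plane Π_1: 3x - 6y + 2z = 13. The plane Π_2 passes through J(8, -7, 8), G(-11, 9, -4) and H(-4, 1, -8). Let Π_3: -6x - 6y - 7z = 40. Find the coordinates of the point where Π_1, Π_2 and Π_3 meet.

(1, -3, -4)

JG = (-19, 16, -12), JH = (-12, 8, -16); a normal to Π_2 is JG × JH = (-160, -160, 40).
Using J: Π_2 has equation -160x - 160y + 40z = 160.
Solving the 3×3 linear system 3x - 6y + 2z = 13, -160x - 160y + 40z = 160, -6x - 6y - 7z = 40 (e.g. by elimination or Cramer's rule, determinant = 12240) gives (1, -3, -4).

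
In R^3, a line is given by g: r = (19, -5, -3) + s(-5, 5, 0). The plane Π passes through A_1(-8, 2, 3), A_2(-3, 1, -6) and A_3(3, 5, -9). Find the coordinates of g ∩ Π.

(4, 10, -3)

A_1A_2 = (5, -1, -9), A_1A_3 = (11, 3, -12); a normal to Π is A_1A_2 × A_1A_3 = (39, -39, 26).
Using A_1: Π has equation 39x - 39y + 26z = -312.
Substitute r = (19, -5, -3) + t(-5, 5, 0) into the plane: 858 + (-390)t = -312, so t = 3.
Intersection: (19, -5, -3) + 3·(-5, 5, 0) = (4, 10, -3).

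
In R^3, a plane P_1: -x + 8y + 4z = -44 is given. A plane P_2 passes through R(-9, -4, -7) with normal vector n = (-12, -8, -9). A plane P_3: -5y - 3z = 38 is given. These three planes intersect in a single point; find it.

(-8, -1, -11)

P_2: n·r = n·R gives -12x - 8y - 9z = 203.
Solving the 3×3 linear system -x + 8y + 4z = -44, -12x - 8y - 9z = 203, -5y - 3z = 38 (e.g. by elimination or Cramer's rule, determinant = -27) gives (-8, -1, -11).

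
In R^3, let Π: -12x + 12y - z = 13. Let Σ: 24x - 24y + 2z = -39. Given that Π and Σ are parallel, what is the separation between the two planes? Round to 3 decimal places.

Rescale Σ by 1/(-2): -12x + 12y - z = 39/2. Then distance = |13 − (39/2)| / √289 ≈ 0.382.

0.382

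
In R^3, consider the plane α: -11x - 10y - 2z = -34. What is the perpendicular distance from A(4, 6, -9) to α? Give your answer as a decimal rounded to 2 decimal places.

3.47

n·A − d = (-11)·(4) + (-10)·(6) + (-2)·(-9) − (-34) = -52; |n| = √225.
Distance = |-52| / √225 = 52/√225 ≈ 3.47.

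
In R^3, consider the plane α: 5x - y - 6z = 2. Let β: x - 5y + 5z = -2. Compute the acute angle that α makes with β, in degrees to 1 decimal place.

69.2

cos θ = |n₁·n₂| / (|n₁||n₂|) = |-20| / (√62 · √51).
θ = arccos(0.35567) ≈ 69.2°.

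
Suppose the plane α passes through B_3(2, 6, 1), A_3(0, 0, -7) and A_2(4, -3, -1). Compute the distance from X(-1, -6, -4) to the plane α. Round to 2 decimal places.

B_3A_3 = (-2, -6, -8), B_3A_2 = (2, -9, -2); a normal to α is B_3A_3 × B_3A_2 = (-60, -20, 30).
Using B_3: α has equation -60x - 20y + 30z = -210.
n·X − d = (-60)·(-1) + (-20)·(-6) + (30)·(-4) − (-210) = 270; |n| = √4900.
Distance = |270| / √4900 = 270/√4900 ≈ 3.86.

3.86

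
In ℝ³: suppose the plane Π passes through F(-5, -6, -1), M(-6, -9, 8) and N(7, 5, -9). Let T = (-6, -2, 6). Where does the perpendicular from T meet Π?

(-3, -6, 5)

FM = (-1, -3, 9), FN = (12, 11, -8); a normal to Π is FM × FN = (-75, 100, 25).
Using F: Π has equation -75x + 100y + 25z = -250.
Foot = T − λn with λ = (n·T − d)/|n|² = (400 − (-250))/16250 = 1/25.
Foot = (-6, -2, 6) − (1/25)·(-75, 100, 25) = (-3, -6, 5).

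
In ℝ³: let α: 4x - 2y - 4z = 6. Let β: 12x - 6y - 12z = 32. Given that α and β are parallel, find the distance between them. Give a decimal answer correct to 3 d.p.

Rescale β by 1/3: 4x - 2y - 4z = 32/3. Then distance = |6 − (32/3)| / √36 ≈ 0.778.

0.778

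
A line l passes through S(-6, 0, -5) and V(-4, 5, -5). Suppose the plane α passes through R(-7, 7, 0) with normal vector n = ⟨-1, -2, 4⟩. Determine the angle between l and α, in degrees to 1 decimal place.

29.1

A direction vector for l is V − S = (2, 5, 0).
α: n·r = n·R gives -x - 2y + 4z = -7.
sin θ = |n·v| / (|n||v|) = |-12| / (√21 · √29) = 0.48626.
θ ≈ 29.1°.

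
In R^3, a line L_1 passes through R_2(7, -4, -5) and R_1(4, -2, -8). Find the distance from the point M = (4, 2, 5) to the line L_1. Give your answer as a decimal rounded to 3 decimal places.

A direction vector for L_1 is R_1 − R_2 = (-3, 2, -3).
Taking (7, -4, -5) on L_1 with direction v = (-3, 2, -3): w = M − (7, -4, -5) = (-3, 6, 10), and w × v = (-38, -39, 12).
Distance = |w × v| / |v| = √3109 / √22 ≈ 11.888.

11.888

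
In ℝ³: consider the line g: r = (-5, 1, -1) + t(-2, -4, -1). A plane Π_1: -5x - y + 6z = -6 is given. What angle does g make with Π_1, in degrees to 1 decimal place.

sin θ = |n·v| / (|n||v|) = |8| / (√62 · √21) = 0.22171.
θ ≈ 12.8°.

12.8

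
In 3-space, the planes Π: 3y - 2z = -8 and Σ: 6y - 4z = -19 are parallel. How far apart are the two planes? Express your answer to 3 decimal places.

Rescale Σ by 1/2: 3y - 2z = -19/2. Then distance = |-8 − (-19/2)| / √13 ≈ 0.416.

0.416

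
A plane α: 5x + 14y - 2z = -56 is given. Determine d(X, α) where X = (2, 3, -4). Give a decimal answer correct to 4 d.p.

7.7333

n·X − d = (5)·(2) + (14)·(3) + (-2)·(-4) − (-56) = 116; |n| = √225.
Distance = |116| / √225 = 116/√225 ≈ 7.7333.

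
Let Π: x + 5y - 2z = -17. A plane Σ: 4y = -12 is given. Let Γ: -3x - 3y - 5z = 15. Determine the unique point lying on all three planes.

(-2, -3, 0)

Solving the 3×3 linear system x + 5y - 2z = -17, 4y = -12, -3x - 3y - 5z = 15 (e.g. by elimination or Cramer's rule, determinant = -44) gives (-2, -3, 0).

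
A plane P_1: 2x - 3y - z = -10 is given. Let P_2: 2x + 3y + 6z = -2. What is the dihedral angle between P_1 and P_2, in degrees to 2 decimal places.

65.17

cos θ = |n₁·n₂| / (|n₁||n₂|) = |-11| / (√14 · √49).
θ = arccos(0.41998) ≈ 65.17°.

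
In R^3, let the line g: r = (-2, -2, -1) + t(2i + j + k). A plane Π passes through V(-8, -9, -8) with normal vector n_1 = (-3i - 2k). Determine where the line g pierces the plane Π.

Π: n_1·r = n_1·V gives -3x - 2z = 40.
Substitute r = (-2, -2, -1) + t(2, 1, 1) into the plane: 8 + (-8)t = 40, so t = -4.
Intersection: (-2, -2, -1) + (-4)·(2, 1, 1) = (-10, -6, -5).

(-10, -6, -5)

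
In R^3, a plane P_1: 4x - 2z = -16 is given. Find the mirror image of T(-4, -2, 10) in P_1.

λ = (n·T − d)/|n|² = (-36 − (-16))/20 = -1.
Reflection = T − 2λn = (-4, -2, 10) − (-2)·(4, 0, -2) = (4, -2, 6).

(4, -2, 6)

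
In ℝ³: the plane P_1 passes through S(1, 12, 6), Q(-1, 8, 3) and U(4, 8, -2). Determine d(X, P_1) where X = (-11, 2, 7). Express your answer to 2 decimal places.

0.79

SQ = (-2, -4, -3), SU = (3, -4, -8); a normal to P_1 is SQ × SU = (20, -25, 20).
Using S: P_1 has equation 20x - 25y + 20z = -160.
n·X − d = (20)·(-11) + (-25)·(2) + (20)·(7) − (-160) = 30; |n| = √1425.
Distance = |30| / √1425 = 30/√1425 ≈ 0.79.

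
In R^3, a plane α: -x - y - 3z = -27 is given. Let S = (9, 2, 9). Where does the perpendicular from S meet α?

Foot = S − λn with λ = (n·S − d)/|n|² = (-38 − (-27))/11 = -1.
Foot = (9, 2, 9) − (-1)·(-1, -1, -3) = (8, 1, 6).

(8, 1, 6)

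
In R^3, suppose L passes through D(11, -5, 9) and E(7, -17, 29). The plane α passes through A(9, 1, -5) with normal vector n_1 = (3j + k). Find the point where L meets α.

(12, -2, 4)

A direction vector for L is E − D = (-4, -12, 20).
α: n_1·r = n_1·A gives 3y + z = -2.
Substitute r = (11, -5, 9) + t(-4, -12, 20) into the plane: -6 + (-16)t = -2, so t = -1/4.
Intersection: (11, -5, 9) + (-1/4)·(-4, -12, 20) = (12, -2, 4).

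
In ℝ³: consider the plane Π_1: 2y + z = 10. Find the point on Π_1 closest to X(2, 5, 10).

Foot = X − λn with λ = (n·X − d)/|n|² = (20 − 10)/5 = 2.
Foot = (2, 5, 10) − 2·(0, 2, 1) = (2, 1, 8).

(2, 1, 8)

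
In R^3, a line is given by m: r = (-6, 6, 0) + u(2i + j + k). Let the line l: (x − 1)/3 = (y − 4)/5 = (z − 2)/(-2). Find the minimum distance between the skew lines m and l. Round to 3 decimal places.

l has direction (3, 5, -2) through (1, 4, 2).
Common perpendicular direction n = (2, 1, 1) × (3, 5, -2) = (-7, 7, 7).
With w = (1, 4, 2) − (-6, 6, 0) = (7, -2, 2), w · n = -49.
Distance = |w · n| / |n| = |-49| / √147 ≈ 4.041.

4.041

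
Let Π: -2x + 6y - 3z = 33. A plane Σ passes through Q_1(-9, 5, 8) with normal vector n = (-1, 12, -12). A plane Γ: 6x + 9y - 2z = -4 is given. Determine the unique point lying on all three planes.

(-9, 8, 11)

Σ: n·r = n·Q_1 gives -x + 12y - 12z = -27.
Solving the 3×3 linear system -2x + 6y - 3z = 33, -x + 12y - 12z = -27, 6x + 9y - 2z = -4 (e.g. by elimination or Cramer's rule, determinant = -369) gives (-9, 8, 11).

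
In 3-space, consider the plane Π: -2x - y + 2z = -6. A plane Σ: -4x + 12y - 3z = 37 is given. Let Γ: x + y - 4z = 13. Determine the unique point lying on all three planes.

(-1, 2, -3)

Solving the 3×3 linear system -2x - y + 2z = -6, -4x + 12y - 3z = 37, x + y - 4z = 13 (e.g. by elimination or Cramer's rule, determinant = 77) gives (-1, 2, -3).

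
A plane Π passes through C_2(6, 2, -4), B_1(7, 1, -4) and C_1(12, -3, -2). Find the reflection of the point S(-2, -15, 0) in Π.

(22, 9, -12)

C_2B_1 = (1, -1, 0), C_2C_1 = (6, -5, 2); a normal to Π is C_2B_1 × C_2C_1 = (-2, -2, 1).
Using C_2: Π has equation -2x - 2y + z = -20.
λ = (n·S − d)/|n|² = (34 − (-20))/9 = 6.
Reflection = S − 2λn = (-2, -15, 0) − 12·(-2, -2, 1) = (22, 9, -12).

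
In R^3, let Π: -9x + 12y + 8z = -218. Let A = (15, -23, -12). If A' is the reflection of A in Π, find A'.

λ = (n·A − d)/|n|² = (-507 − (-218))/289 = -1.
Reflection = A − 2λn = (15, -23, -12) − (-2)·(-9, 12, 8) = (-3, 1, 4).

(-3, 1, 4)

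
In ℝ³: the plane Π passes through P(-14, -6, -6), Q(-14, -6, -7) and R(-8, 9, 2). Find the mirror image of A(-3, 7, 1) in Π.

(-13, 11, 1)

PQ = (0, 0, -1), PR = (6, 15, 8); a normal to Π is PQ × PR = (15, -6, 0).
Using P: Π has equation 15x - 6y = -174.
λ = (n·A − d)/|n|² = (-87 − (-174))/261 = 1/3.
Reflection = A − 2λn = (-3, 7, 1) − (2/3)·(15, -6, 0) = (-13, 11, 1).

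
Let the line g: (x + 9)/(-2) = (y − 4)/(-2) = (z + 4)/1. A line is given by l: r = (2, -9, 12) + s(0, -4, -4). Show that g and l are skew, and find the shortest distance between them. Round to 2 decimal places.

22.07

g has direction (-2, -2, 1) through (-9, 4, -4).
Common perpendicular direction n = (-2, -2, 1) × (0, -4, -4) = (12, -8, 8).
With w = (2, -9, 12) − (-9, 4, -4) = (11, -13, 16), w · n = 364.
Since n ≠ 0 the lines are not parallel, and w · n = 364 ≠ 0 so they do not intersect; hence they are skew.
Distance = |w · n| / |n| = |364| / √272 ≈ 22.07.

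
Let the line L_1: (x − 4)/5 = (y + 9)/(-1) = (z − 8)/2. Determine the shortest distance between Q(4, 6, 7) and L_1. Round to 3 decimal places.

L_1 has direction (5, -1, 2) through (4, -9, 8).
Taking (4, -9, 8) on L_1 with direction v = (5, -1, 2): w = Q − (4, -9, 8) = (0, 15, -1), and w × v = (29, -5, -75).
Distance = |w × v| / |v| = √6491 / √30 ≈ 14.709.

14.709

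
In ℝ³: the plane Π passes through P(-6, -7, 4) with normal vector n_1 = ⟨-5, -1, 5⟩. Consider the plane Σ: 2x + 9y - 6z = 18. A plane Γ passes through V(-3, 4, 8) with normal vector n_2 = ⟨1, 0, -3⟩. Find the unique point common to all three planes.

(-6, 8, 7)

Π: n_1·r = n_1·P gives -5x - y + 5z = 57.
Γ: n_2·r = n_2·V gives x - 3z = -27.
Solving the 3×3 linear system -5x - y + 5z = 57, 2x + 9y - 6z = 18, x - 3z = -27 (e.g. by elimination or Cramer's rule, determinant = 90) gives (-6, 8, 7).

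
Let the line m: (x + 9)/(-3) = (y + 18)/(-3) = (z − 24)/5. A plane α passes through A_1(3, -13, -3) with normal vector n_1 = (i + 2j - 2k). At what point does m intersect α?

m has direction (-3, -3, 5) through (-9, -18, 24).
α: n_1·r = n_1·A_1 gives x + 2y - 2z = -17.
Substitute r = (-9, -18, 24) + t(-3, -3, 5) into the plane: -93 + (-19)t = -17, so t = -4.
Intersection: (-9, -18, 24) + (-4)·(-3, -3, 5) = (3, -6, 4).

(3, -6, 4)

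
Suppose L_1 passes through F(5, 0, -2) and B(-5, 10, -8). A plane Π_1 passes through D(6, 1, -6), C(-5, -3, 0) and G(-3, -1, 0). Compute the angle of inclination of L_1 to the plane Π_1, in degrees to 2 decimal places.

73.47

A direction vector for L_1 is B − F = (-10, 10, -6).
DC = (-11, -4, 6), DG = (-9, -2, 6); a normal to Π_1 is DC × DG = (-12, 12, -14).
Using D: Π_1 has equation -12x + 12y - 14z = 24.
sin θ = |n·v| / (|n||v|) = |324| / (√484 · √236) = 0.95866.
θ ≈ 73.47°.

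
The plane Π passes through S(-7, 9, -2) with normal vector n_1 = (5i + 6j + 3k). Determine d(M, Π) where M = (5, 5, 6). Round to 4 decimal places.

7.1714

Π: n_1·r = n_1·S gives 5x + 6y + 3z = 13.
n·M − d = (5)·(5) + (6)·(5) + (3)·(6) − 13 = 60; |n| = √70.
Distance = |60| / √70 = 60/√70 ≈ 7.1714.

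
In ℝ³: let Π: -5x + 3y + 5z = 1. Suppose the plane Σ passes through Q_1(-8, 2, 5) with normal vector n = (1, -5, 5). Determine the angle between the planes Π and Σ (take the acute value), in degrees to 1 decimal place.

84.8

Σ: n·r = n·Q_1 gives x - 5y + 5z = 7.
cos θ = |n₁·n₂| / (|n₁||n₂|) = |5| / (√59 · √51).
θ = arccos(0.09115) ≈ 84.8°.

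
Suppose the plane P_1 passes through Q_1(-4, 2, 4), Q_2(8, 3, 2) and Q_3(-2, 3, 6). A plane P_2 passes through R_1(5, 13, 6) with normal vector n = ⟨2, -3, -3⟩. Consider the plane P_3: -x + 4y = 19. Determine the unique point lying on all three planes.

Q_1Q_2 = (12, 1, -2), Q_1Q_3 = (2, 1, 2); a normal to P_1 is Q_1Q_2 × Q_1Q_3 = (4, -28, 10).
Using Q_1: P_1 has equation 4x - 28y + 10z = -32.
P_2: n·r = n·R_1 gives 2x - 3y - 3z = -47.
Solving the 3×3 linear system 4x - 28y + 10z = -32, 2x - 3y - 3z = -47, -x + 4y = 19 (e.g. by elimination or Cramer's rule, determinant = 14) gives (-7, 3, 8).

(-7, 3, 8)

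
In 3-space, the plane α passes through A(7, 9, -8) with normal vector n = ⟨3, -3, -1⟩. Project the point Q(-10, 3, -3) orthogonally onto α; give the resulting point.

α: n·r = n·A gives 3x - 3y - z = 2.
Foot = Q − λn with λ = (n·Q − d)/|n|² = (-36 − 2)/19 = -2.
Foot = (-10, 3, -3) − (-2)·(3, -3, -1) = (-4, -3, -5).

(-4, -3, -5)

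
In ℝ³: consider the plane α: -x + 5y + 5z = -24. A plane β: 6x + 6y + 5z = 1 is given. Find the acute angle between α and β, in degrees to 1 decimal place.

cos θ = |n₁·n₂| / (|n₁||n₂|) = |49| / (√51 · √97).
θ = arccos(0.69667) ≈ 45.8°.

45.8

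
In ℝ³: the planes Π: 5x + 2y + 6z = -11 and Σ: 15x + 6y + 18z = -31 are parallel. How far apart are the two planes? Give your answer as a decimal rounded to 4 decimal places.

0.0827

Rescale Σ by 1/3: 5x + 2y + 6z = -31/3. Then distance = |-11 − (-31/3)| / √65 ≈ 0.0827.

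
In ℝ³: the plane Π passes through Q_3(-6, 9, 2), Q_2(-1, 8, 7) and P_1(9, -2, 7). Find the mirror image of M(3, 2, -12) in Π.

(-7, -8, -4)

Q_3Q_2 = (5, -1, 5), Q_3P_1 = (15, -11, 5); a normal to Π is Q_3Q_2 × Q_3P_1 = (50, 50, -40).
Using Q_3: Π has equation 50x + 50y - 40z = 70.
λ = (n·M − d)/|n|² = (730 − 70)/6600 = 1/10.
Reflection = M − 2λn = (3, 2, -12) − (1/5)·(50, 50, -40) = (-7, -8, -4).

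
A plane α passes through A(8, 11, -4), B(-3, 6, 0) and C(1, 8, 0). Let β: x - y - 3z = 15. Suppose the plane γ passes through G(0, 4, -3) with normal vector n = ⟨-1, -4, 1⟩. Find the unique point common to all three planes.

(-5, 4, -8)

AB = (-11, -5, 4), AC = (-7, -3, 4); a normal to α is AB × AC = (-8, 16, -2).
Using A: α has equation -8x + 16y - 2z = 120.
γ: n·r = n·G gives -x - 4y + z = -19.
Solving the 3×3 linear system -8x + 16y - 2z = 120, x - y - 3z = 15, -x - 4y + z = -19 (e.g. by elimination or Cramer's rule, determinant = 146) gives (-5, 4, -8).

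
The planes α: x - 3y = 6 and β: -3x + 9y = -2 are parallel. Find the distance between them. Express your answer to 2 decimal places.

Rescale β by 1/(-3): x - 3y = 2/3. Then distance = |6 − (2/3)| / √10 ≈ 1.69.

1.69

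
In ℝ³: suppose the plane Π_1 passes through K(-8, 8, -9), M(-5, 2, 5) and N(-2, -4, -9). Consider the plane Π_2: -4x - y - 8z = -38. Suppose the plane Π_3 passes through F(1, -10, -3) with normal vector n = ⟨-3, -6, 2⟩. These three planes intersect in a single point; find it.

(-1, -6, 6)

KM = (3, -6, 14), KN = (6, -12, 0); a normal to Π_1 is KM × KN = (168, 84, 0).
Using K: Π_1 has equation 168x + 84y = -672.
Π_3: n·r = n·F gives -3x - 6y + 2z = 51.
Solving the 3×3 linear system 168x + 84y = -672, -4x - y - 8z = -38, -3x - 6y + 2z = 51 (e.g. by elimination or Cramer's rule, determinant = -5712) gives (-1, -6, 6).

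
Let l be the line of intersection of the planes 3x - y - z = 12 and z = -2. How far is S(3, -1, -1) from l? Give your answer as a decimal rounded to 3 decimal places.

Direction of l: (3, -1, -1) × (0, 0, 1) = (-1, -3, 0).
A point on l: solving the two plane equations with x = 5 gives (5, 5, -2).
Taking (5, 5, -2) on l with direction v = (-1, -3, 0): w = S − (5, 5, -2) = (-2, -6, 1), and w × v = (3, -1, 0).
Distance = |w × v| / |v| = √10 / √10 ≈ 1.000.

1.000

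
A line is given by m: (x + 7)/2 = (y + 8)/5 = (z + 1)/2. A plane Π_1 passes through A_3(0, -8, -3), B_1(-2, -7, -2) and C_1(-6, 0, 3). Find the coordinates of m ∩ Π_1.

m has direction (2, 5, 2) through (-7, -8, -1).
A_3B_1 = (-2, 1, 1), A_3C_1 = (-6, 8, 6); a normal to Π_1 is A_3B_1 × A_3C_1 = (-2, 6, -10).
Using A_3: Π_1 has equation -2x + 6y - 10z = -18.
Substitute r = (-7, -8, -1) + t(2, 5, 2) into the plane: -24 + 6t = -18, so t = 1.
Intersection: (-7, -8, -1) + 1·(2, 5, 2) = (-5, -3, 1).

(-5, -3, 1)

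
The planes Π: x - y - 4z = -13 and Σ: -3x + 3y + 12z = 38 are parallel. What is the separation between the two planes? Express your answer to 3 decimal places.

0.079

Rescale Σ by 1/(-3): x - y - 4z = -38/3. Then distance = |-13 − (-38/3)| / √18 ≈ 0.079.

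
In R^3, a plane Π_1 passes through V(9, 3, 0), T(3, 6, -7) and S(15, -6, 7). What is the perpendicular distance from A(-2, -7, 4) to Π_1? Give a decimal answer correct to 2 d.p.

VT = (-6, 3, -7), VS = (6, -9, 7); a normal to Π_1 is VT × VS = (-42, 0, 36).
Using V: Π_1 has equation -42x + 36z = -378.
n·A − d = (-42)·(-2) + (0)·(-7) + (36)·(4) − (-378) = 606; |n| = √3060.
Distance = |606| / √3060 = 606/√3060 ≈ 10.95.

10.95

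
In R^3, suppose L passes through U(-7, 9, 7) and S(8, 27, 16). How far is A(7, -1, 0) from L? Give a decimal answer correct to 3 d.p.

A direction vector for L is S − U = (15, 18, 9).
Taking (-7, 9, 7) on L with direction v = (15, 18, 9): w = A − (-7, 9, 7) = (14, -10, -7), and w × v = (36, -231, 402).
Distance = |w × v| / |v| = √216261 / √630 ≈ 18.528.

18.528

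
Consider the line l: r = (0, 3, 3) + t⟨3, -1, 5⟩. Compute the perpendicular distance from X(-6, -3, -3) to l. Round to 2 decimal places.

Taking (0, 3, 3) on l with direction v = (3, -1, 5): w = X − (0, 3, 3) = (-6, -6, -6), and w × v = (-36, 12, 24).
Distance = |w × v| / |v| = √2016 / √35 ≈ 7.59.

7.59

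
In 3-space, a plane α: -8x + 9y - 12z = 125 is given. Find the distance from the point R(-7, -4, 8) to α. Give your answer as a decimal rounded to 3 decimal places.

11.824

n·R − d = (-8)·(-7) + (9)·(-4) + (-12)·(8) − 125 = -201; |n| = √289.
Distance = |-201| / √289 = 201/√289 ≈ 11.824.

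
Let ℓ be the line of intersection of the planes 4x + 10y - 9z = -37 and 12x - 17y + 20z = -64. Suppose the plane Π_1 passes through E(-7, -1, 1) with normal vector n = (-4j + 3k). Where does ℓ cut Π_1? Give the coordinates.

Direction of ℓ: (4, 10, -9) × (12, -17, 20) = (47, -188, -188).
A point on ℓ: solving the two plane equations with x = -5 gives (-5, -8, -7).
Π_1: n·r = n·E gives -4y + 3z = 7.
Substitute r = (-5, -8, -7) + t(47, -188, -188) into the plane: 11 + 188t = 7, so t = -1/47.
Intersection: (-5, -8, -7) + (-1/47)·(47, -188, -188) = (-6, -4, -3).

(-6, -4, -3)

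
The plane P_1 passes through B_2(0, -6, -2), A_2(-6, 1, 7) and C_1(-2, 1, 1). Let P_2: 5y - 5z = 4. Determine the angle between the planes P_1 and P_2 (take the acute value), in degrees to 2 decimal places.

B_2A_2 = (-6, 7, 9), B_2C_1 = (-2, 7, 3); a normal to P_1 is B_2A_2 × B_2C_1 = (-42, 0, -28).
Using B_2: P_1 has equation -42x - 28z = 56.
cos θ = |n₁·n₂| / (|n₁||n₂|) = |140| / (√2548 · √50).
θ = arccos(0.39223) ≈ 66.91°.

66.91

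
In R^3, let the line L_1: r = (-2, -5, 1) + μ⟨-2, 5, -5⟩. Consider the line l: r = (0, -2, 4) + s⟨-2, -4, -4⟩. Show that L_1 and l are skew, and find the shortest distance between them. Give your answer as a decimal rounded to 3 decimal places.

0.455

Common perpendicular direction n = (-2, 5, -5) × (-2, -4, -4) = (-40, 2, 18).
With w = (0, -2, 4) − (-2, -5, 1) = (2, 3, 3), w · n = -20.
Since n ≠ 0 the lines are not parallel, and w · n = -20 ≠ 0 so they do not intersect; hence they are skew.
Distance = |w · n| / |n| = |-20| / √1928 ≈ 0.455.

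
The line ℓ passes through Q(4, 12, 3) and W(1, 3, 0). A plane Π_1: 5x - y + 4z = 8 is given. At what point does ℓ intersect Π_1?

(2, 6, 1)

A direction vector for ℓ is W − Q = (-3, -9, -3).
Substitute r = (4, 12, 3) + t(-3, -9, -3) into the plane: 20 + (-18)t = 8, so t = 2/3.
Intersection: (4, 12, 3) + (2/3)·(-3, -9, -3) = (2, 6, 1).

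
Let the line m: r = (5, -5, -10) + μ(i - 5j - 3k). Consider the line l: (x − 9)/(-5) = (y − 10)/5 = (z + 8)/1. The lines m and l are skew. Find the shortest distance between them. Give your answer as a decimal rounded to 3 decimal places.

l has direction (-5, 5, 1) through (9, 10, -8).
Common perpendicular direction n = (1, -5, -3) × (-5, 5, 1) = (10, 14, -20).
With w = (9, 10, -8) − (5, -5, -10) = (4, 15, 2), w · n = 210.
Distance = |w · n| / |n| = |210| / √696 ≈ 7.960.

7.960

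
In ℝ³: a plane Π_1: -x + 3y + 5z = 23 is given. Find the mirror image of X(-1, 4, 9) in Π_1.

λ = (n·X − d)/|n|² = (58 − 23)/35 = 1.
Reflection = X − 2λn = (-1, 4, 9) − 2·(-1, 3, 5) = (1, -2, -1).

(1, -2, -1)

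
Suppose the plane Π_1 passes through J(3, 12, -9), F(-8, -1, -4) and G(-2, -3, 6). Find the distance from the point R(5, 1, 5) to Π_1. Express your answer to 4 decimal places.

1.8116

JF = (-11, -13, 5), JG = (-5, -15, 15); a normal to Π_1 is JF × JG = (-120, 140, 100).
Using J: Π_1 has equation -120x + 140y + 100z = 420.
n·R − d = (-120)·(5) + (140)·(1) + (100)·(5) − 420 = -380; |n| = √44000.
Distance = |-380| / √44000 = 380/√44000 ≈ 1.8116.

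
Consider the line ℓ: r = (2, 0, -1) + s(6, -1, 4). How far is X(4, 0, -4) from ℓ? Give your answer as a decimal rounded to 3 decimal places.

Taking (2, 0, -1) on ℓ with direction v = (6, -1, 4): w = X − (2, 0, -1) = (2, 0, -3), and w × v = (-3, -26, -2).
Distance = |w × v| / |v| = √689 / √53 ≈ 3.606.

3.606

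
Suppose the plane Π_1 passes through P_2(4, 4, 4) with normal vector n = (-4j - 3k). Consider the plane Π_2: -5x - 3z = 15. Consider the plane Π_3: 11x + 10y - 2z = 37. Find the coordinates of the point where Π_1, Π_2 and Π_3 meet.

Π_1: n·r = n·P_2 gives -4y - 3z = -28.
Solving the 3×3 linear system -4y - 3z = -28, -5x - 3z = 15, 11x + 10y - 2z = 37 (e.g. by elimination or Cramer's rule, determinant = 322) gives (-3, 7, 0).

(-3, 7, 0)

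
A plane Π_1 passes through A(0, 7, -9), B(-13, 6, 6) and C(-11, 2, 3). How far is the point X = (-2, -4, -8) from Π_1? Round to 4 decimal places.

0.3235

AB = (-13, -1, 15), AC = (-11, -5, 12); a normal to Π_1 is AB × AC = (63, -9, 54).
Using A: Π_1 has equation 63x - 9y + 54z = -549.
n·X − d = (63)·(-2) + (-9)·(-4) + (54)·(-8) − (-549) = 27; |n| = √6966.
Distance = |27| / √6966 = 27/√6966 ≈ 0.3235.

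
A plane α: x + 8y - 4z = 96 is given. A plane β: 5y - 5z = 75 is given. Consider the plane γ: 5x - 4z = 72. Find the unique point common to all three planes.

(8, 7, -8)

Solving the 3×3 linear system x + 8y - 4z = 96, 5y - 5z = 75, 5x - 4z = 72 (e.g. by elimination or Cramer's rule, determinant = -120) gives (8, 7, -8).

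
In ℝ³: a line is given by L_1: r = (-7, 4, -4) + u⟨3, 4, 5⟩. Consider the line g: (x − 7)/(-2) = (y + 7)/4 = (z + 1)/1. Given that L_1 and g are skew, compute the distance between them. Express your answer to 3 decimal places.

0.731

g has direction (-2, 4, 1) through (7, -7, -1).
Common perpendicular direction n = (3, 4, 5) × (-2, 4, 1) = (-16, -13, 20).
With w = (7, -7, -1) − (-7, 4, -4) = (14, -11, 3), w · n = -21.
Distance = |w · n| / |n| = |-21| / √825 ≈ 0.731.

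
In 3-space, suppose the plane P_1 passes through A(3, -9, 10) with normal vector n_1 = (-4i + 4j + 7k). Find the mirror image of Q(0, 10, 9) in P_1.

P_1: n_1·r = n_1·A gives -4x + 4y + 7z = 22.
λ = (n·Q − d)/|n|² = (103 − 22)/81 = 1.
Reflection = Q − 2λn = (0, 10, 9) − 2·(-4, 4, 7) = (8, 2, -5).

(8, 2, -5)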